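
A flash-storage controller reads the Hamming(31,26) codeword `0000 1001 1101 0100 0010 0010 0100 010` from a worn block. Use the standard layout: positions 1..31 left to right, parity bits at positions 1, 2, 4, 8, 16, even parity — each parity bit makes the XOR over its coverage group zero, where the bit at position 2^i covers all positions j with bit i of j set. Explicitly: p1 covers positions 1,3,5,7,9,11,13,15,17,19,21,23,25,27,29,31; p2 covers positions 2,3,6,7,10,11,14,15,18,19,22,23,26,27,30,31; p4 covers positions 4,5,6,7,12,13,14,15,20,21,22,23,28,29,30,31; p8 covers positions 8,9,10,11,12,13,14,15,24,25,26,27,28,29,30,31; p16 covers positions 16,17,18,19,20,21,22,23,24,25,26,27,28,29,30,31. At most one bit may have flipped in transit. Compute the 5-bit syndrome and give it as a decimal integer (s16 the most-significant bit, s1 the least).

12

s1: b1⊕b3⊕b5⊕b7⊕b9⊕b11⊕b13⊕b15⊕b17⊕b19⊕b21⊕b23⊕b25⊕b27⊕b29⊕b31 = 0⊕0⊕1⊕0⊕1⊕0⊕0⊕0⊕0⊕1⊕0⊕1⊕0⊕0⊕0⊕0 = 0
s2: b2⊕b3⊕b6⊕b7⊕b10⊕b11⊕b14⊕b15⊕b18⊕b19⊕b22⊕b23⊕b26⊕b27⊕b30⊕b31 = 0⊕0⊕0⊕0⊕1⊕0⊕1⊕0⊕0⊕1⊕0⊕1⊕1⊕0⊕1⊕0 = 0
s4: b4⊕b5⊕b6⊕b7⊕b12⊕b13⊕b14⊕b15⊕b20⊕b21⊕b22⊕b23⊕b28⊕b29⊕b30⊕b31 = 0⊕1⊕0⊕0⊕1⊕0⊕1⊕0⊕0⊕0⊕0⊕1⊕0⊕0⊕1⊕0 = 1
s8: b8⊕b9⊕b10⊕b11⊕b12⊕b13⊕b14⊕b15⊕b24⊕b25⊕b26⊕b27⊕b28⊕b29⊕b30⊕b31 = 1⊕1⊕1⊕0⊕1⊕0⊕1⊕0⊕0⊕0⊕1⊕0⊕0⊕0⊕1⊕0 = 1
s16: b16⊕b17⊕b18⊕b19⊕b20⊕b21⊕b22⊕b23⊕b24⊕b25⊕b26⊕b27⊕b28⊕b29⊕b30⊕b31 = 0⊕0⊕0⊕1⊕0⊕0⊕0⊕1⊕0⊕0⊕1⊕0⊕0⊕0⊕1⊕0 = 0
Syndrome (s16...s1) = 01100 → position 12.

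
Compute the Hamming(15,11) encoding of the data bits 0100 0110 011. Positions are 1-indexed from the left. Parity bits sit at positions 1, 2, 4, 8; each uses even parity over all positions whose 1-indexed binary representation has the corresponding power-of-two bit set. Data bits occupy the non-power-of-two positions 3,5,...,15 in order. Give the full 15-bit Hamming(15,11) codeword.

100110000110011

Place data bits at non-power-of-two positions: b3=0, b5=1, b6=0, b7=0, b9=0, b10=1, b11=1, b12=0, b13=0, b14=1, b15=1.
p1 = XOR of data positions {3,5,7,9,11,13,15} = 0⊕1⊕0⊕0⊕1⊕0⊕1 = 1
p2 = XOR of data positions {3,6,7,10,11,14,15} = 0⊕0⊕0⊕1⊕1⊕1⊕1 = 0
p4 = XOR of data positions {5,6,7,12,13,14,15} = 1⊕0⊕0⊕0⊕0⊕1⊕1 = 1
p8 = XOR of data positions {9,10,11,12,13,14,15} = 0⊕1⊕1⊕0⊕0⊕1⊕1 = 0
Codeword b1..b15 = 100110000110011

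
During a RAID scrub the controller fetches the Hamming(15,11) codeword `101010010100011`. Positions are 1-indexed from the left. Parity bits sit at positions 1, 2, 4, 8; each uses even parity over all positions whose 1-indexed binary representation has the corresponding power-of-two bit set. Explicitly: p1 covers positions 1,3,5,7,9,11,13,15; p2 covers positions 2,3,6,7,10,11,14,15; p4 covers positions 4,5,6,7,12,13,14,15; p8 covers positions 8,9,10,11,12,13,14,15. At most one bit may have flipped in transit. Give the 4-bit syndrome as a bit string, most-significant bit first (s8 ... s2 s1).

s1: b1⊕b3⊕b5⊕b7⊕b9⊕b11⊕b13⊕b15 = 1⊕1⊕1⊕0⊕0⊕0⊕0⊕1 = 0
s2: b2⊕b3⊕b6⊕b7⊕b10⊕b11⊕b14⊕b15 = 0⊕1⊕0⊕0⊕1⊕0⊕1⊕1 = 0
s4: b4⊕b5⊕b6⊕b7⊕b12⊕b13⊕b14⊕b15 = 0⊕1⊕0⊕0⊕0⊕0⊕1⊕1 = 1
s8: b8⊕b9⊕b10⊕b11⊕b12⊕b13⊕b14⊕b15 = 1⊕0⊕1⊕0⊕0⊕0⊕1⊕1 = 0
Syndrome (s8...s1) = 0100 → position 4.

0100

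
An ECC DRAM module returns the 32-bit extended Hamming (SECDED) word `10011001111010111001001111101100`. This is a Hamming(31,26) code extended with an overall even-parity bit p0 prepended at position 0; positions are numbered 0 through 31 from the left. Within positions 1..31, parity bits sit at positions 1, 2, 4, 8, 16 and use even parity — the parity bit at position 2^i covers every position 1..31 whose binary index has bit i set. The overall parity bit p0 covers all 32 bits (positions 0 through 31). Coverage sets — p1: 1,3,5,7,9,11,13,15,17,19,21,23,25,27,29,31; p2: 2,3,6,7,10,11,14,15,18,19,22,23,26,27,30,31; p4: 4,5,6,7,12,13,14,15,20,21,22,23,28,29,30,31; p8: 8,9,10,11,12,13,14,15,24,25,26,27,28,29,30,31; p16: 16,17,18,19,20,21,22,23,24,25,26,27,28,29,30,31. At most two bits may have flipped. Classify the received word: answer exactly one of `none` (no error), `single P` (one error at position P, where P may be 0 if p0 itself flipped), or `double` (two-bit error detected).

s1: b1⊕b3⊕b5⊕b7⊕b9⊕b11⊕b13⊕b15⊕b17⊕b19⊕b21⊕b23⊕b25⊕b27⊕b29⊕b31 = 0⊕1⊕0⊕1⊕1⊕0⊕0⊕1⊕0⊕1⊕0⊕1⊕1⊕0⊕1⊕0 = 0
s2: b2⊕b3⊕b6⊕b7⊕b10⊕b11⊕b14⊕b15⊕b18⊕b19⊕b22⊕b23⊕b26⊕b27⊕b30⊕b31 = 0⊕1⊕0⊕1⊕1⊕0⊕1⊕1⊕0⊕1⊕1⊕1⊕1⊕0⊕0⊕0 = 1
s4: b4⊕b5⊕b6⊕b7⊕b12⊕b13⊕b14⊕b15⊕b20⊕b21⊕b22⊕b23⊕b28⊕b29⊕b30⊕b31 = 1⊕0⊕0⊕1⊕1⊕0⊕1⊕1⊕0⊕0⊕1⊕1⊕1⊕1⊕0⊕0 = 1
s8: b8⊕b9⊕b10⊕b11⊕b12⊕b13⊕b14⊕b15⊕b24⊕b25⊕b26⊕b27⊕b28⊕b29⊕b30⊕b31 = 1⊕1⊕1⊕0⊕1⊕0⊕1⊕1⊕1⊕1⊕1⊕0⊕1⊕1⊕0⊕0 = 1
s16: b16⊕b17⊕b18⊕b19⊕b20⊕b21⊕b22⊕b23⊕b24⊕b25⊕b26⊕b27⊕b28⊕b29⊕b30⊕b31 = 1⊕0⊕0⊕1⊕0⊕0⊕1⊕1⊕1⊕1⊕1⊕0⊕1⊕1⊕0⊕0 = 1
Syndrome (s16...s1) = 11110 → position 30.
Overall parity (XOR of all 32 bits, including p0): 1⊕0⊕0⊕1⊕1⊕0⊕0⊕1⊕1⊕1⊕1⊕0⊕1⊕0⊕1⊕1⊕1⊕0⊕0⊕1⊕0⊕0⊕1⊕1⊕1⊕1⊕1⊕0⊕1⊕1⊕0⊕0 = 1
Overall=1, syndrome position=30 → single-bit error at position 30.

single 30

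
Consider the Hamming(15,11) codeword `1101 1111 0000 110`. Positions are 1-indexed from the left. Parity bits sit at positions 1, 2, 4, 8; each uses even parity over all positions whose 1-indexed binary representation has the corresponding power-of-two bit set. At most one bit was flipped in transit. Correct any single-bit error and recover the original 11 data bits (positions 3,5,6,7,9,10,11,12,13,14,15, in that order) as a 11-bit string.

s1: b1⊕b3⊕b5⊕b7⊕b9⊕b11⊕b13⊕b15 = 1⊕0⊕1⊕1⊕0⊕0⊕1⊕0 = 0
s2: b2⊕b3⊕b6⊕b7⊕b10⊕b11⊕b14⊕b15 = 1⊕0⊕1⊕1⊕0⊕0⊕1⊕0 = 0
s4: b4⊕b5⊕b6⊕b7⊕b12⊕b13⊕b14⊕b15 = 1⊕1⊕1⊕1⊕0⊕1⊕1⊕0 = 0
s8: b8⊕b9⊕b10⊕b11⊕b12⊕b13⊕b14⊕b15 = 1⊕0⊕0⊕0⊕0⊕1⊕1⊕0 = 1
Syndrome (s8...s1) = 1000 → position 8.
Flip bit 8: corrected codeword = 110111100000110
Data bits at positions 3,5,6,7,9,10,11,12,13,14,15: 01110000110

01110000110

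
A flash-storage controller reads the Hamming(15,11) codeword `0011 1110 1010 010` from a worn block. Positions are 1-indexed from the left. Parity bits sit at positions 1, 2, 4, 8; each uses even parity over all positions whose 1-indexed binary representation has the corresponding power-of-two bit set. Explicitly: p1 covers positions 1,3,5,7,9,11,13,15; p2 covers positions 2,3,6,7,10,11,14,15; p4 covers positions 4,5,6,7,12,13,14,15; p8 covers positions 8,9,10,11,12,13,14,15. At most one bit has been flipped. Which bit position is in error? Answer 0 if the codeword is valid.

s1: b1⊕b3⊕b5⊕b7⊕b9⊕b11⊕b13⊕b15 = 0⊕1⊕1⊕1⊕1⊕1⊕0⊕0 = 1
s2: b2⊕b3⊕b6⊕b7⊕b10⊕b11⊕b14⊕b15 = 0⊕1⊕1⊕1⊕0⊕1⊕1⊕0 = 1
s4: b4⊕b5⊕b6⊕b7⊕b12⊕b13⊕b14⊕b15 = 1⊕1⊕1⊕1⊕0⊕0⊕1⊕0 = 1
s8: b8⊕b9⊕b10⊕b11⊕b12⊕b13⊕b14⊕b15 = 0⊕1⊕0⊕1⊕0⊕0⊕1⊕0 = 1
Syndrome (s8...s1) = 1111 → position 15.

15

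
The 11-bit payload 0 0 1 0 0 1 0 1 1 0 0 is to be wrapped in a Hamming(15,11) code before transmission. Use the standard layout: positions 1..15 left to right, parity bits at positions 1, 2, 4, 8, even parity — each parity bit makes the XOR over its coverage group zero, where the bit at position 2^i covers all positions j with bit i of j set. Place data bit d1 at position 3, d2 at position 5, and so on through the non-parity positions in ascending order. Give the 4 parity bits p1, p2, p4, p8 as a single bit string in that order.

1011

Place data bits at non-power-of-two positions: b3=0, b5=0, b6=1, b7=0, b9=0, b10=1, b11=0, b12=1, b13=1, b14=0, b15=0.
p1 = XOR of data positions {3,5,7,9,11,13,15} = 0⊕0⊕0⊕0⊕0⊕1⊕0 = 1
p2 = XOR of data positions {3,6,7,10,11,14,15} = 0⊕1⊕0⊕1⊕0⊕0⊕0 = 0
p4 = XOR of data positions {5,6,7,12,13,14,15} = 0⊕1⊕0⊕1⊕1⊕0⊕0 = 1
p8 = XOR of data positions {9,10,11,12,13,14,15} = 0⊕1⊕0⊕1⊕1⊕0⊕0 = 1
Parity bits p1,p2,p4,p8 = 1011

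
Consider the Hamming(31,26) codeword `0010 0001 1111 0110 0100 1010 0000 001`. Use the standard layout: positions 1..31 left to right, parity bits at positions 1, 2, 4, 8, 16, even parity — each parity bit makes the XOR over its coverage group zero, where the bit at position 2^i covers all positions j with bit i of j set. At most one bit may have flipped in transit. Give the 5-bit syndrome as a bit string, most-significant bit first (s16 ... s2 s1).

00001

s1: b1⊕b3⊕b5⊕b7⊕b9⊕b11⊕b13⊕b15⊕b17⊕b19⊕b21⊕b23⊕b25⊕b27⊕b29⊕b31 = 0⊕1⊕0⊕0⊕1⊕1⊕0⊕1⊕0⊕0⊕1⊕1⊕0⊕0⊕0⊕1 = 1
s2: b2⊕b3⊕b6⊕b7⊕b10⊕b11⊕b14⊕b15⊕b18⊕b19⊕b22⊕b23⊕b26⊕b27⊕b30⊕b31 = 0⊕1⊕0⊕0⊕1⊕1⊕1⊕1⊕1⊕0⊕0⊕1⊕0⊕0⊕0⊕1 = 0
s4: b4⊕b5⊕b6⊕b7⊕b12⊕b13⊕b14⊕b15⊕b20⊕b21⊕b22⊕b23⊕b28⊕b29⊕b30⊕b31 = 0⊕0⊕0⊕0⊕1⊕0⊕1⊕1⊕0⊕1⊕0⊕1⊕0⊕0⊕0⊕1 = 0
s8: b8⊕b9⊕b10⊕b11⊕b12⊕b13⊕b14⊕b15⊕b24⊕b25⊕b26⊕b27⊕b28⊕b29⊕b30⊕b31 = 1⊕1⊕1⊕1⊕1⊕0⊕1⊕1⊕0⊕0⊕0⊕0⊕0⊕0⊕0⊕1 = 0
s16: b16⊕b17⊕b18⊕b19⊕b20⊕b21⊕b22⊕b23⊕b24⊕b25⊕b26⊕b27⊕b28⊕b29⊕b30⊕b31 = 0⊕0⊕1⊕0⊕0⊕1⊕0⊕1⊕0⊕0⊕0⊕0⊕0⊕0⊕0⊕1 = 0
Syndrome (s16...s1) = 00001 → position 1.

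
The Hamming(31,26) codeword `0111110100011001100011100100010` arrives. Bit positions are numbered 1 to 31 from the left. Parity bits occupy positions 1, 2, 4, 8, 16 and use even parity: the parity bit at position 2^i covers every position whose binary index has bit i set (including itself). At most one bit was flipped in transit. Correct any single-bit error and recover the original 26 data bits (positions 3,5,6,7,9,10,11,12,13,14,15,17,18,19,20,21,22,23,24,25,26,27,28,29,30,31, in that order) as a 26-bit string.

11100001100100011100100000

s1: b1⊕b3⊕b5⊕b7⊕b9⊕b11⊕b13⊕b15⊕b17⊕b19⊕b21⊕b23⊕b25⊕b27⊕b29⊕b31 = 0⊕1⊕1⊕0⊕0⊕0⊕1⊕0⊕1⊕0⊕1⊕1⊕0⊕0⊕0⊕0 = 0
s2: b2⊕b3⊕b6⊕b7⊕b10⊕b11⊕b14⊕b15⊕b18⊕b19⊕b22⊕b23⊕b26⊕b27⊕b30⊕b31 = 1⊕1⊕1⊕0⊕0⊕0⊕0⊕0⊕0⊕0⊕1⊕1⊕1⊕0⊕1⊕0 = 1
s4: b4⊕b5⊕b6⊕b7⊕b12⊕b13⊕b14⊕b15⊕b20⊕b21⊕b22⊕b23⊕b28⊕b29⊕b30⊕b31 = 1⊕1⊕1⊕0⊕1⊕1⊕0⊕0⊕0⊕1⊕1⊕1⊕0⊕0⊕1⊕0 = 1
s8: b8⊕b9⊕b10⊕b11⊕b12⊕b13⊕b14⊕b15⊕b24⊕b25⊕b26⊕b27⊕b28⊕b29⊕b30⊕b31 = 1⊕0⊕0⊕0⊕1⊕1⊕0⊕0⊕0⊕0⊕1⊕0⊕0⊕0⊕1⊕0 = 1
s16: b16⊕b17⊕b18⊕b19⊕b20⊕b21⊕b22⊕b23⊕b24⊕b25⊕b26⊕b27⊕b28⊕b29⊕b30⊕b31 = 1⊕1⊕0⊕0⊕0⊕1⊕1⊕1⊕0⊕0⊕1⊕0⊕0⊕0⊕1⊕0 = 1
Syndrome (s16...s1) = 11110 → position 30.
Flip bit 30: corrected codeword = 0111110100011001100011100100000
Data bits at positions 3,5,6,7,9,10,11,12,13,14,15,17,18,19,20,21,22,23,24,25,26,27,28,29,30,31: 11100001100100011100100000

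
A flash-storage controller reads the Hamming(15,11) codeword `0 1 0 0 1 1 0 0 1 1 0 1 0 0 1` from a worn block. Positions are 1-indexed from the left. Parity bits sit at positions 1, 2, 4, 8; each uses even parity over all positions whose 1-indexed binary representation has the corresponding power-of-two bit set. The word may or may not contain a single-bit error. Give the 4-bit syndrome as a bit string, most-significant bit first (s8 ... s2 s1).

s1: b1⊕b3⊕b5⊕b7⊕b9⊕b11⊕b13⊕b15 = 0⊕0⊕1⊕0⊕1⊕0⊕0⊕1 = 1
s2: b2⊕b3⊕b6⊕b7⊕b10⊕b11⊕b14⊕b15 = 1⊕0⊕1⊕0⊕1⊕0⊕0⊕1 = 0
s4: b4⊕b5⊕b6⊕b7⊕b12⊕b13⊕b14⊕b15 = 0⊕1⊕1⊕0⊕1⊕0⊕0⊕1 = 0
s8: b8⊕b9⊕b10⊕b11⊕b12⊕b13⊕b14⊕b15 = 0⊕1⊕1⊕0⊕1⊕0⊕0⊕1 = 0
Syndrome (s8...s1) = 0001 → position 1.

0001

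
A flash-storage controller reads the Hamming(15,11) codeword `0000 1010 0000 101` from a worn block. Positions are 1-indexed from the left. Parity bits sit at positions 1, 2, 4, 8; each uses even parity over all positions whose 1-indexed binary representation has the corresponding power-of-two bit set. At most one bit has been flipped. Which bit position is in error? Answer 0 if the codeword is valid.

s1: b1⊕b3⊕b5⊕b7⊕b9⊕b11⊕b13⊕b15 = 0⊕0⊕1⊕1⊕0⊕0⊕1⊕1 = 0
s2: b2⊕b3⊕b6⊕b7⊕b10⊕b11⊕b14⊕b15 = 0⊕0⊕0⊕1⊕0⊕0⊕0⊕1 = 0
s4: b4⊕b5⊕b6⊕b7⊕b12⊕b13⊕b14⊕b15 = 0⊕1⊕0⊕1⊕0⊕1⊕0⊕1 = 0
s8: b8⊕b9⊕b10⊕b11⊕b12⊕b13⊕b14⊕b15 = 0⊕0⊕0⊕0⊕0⊕1⊕0⊕1 = 0
Syndrome (s8...s1) = 0000 → position 0 (no error).

0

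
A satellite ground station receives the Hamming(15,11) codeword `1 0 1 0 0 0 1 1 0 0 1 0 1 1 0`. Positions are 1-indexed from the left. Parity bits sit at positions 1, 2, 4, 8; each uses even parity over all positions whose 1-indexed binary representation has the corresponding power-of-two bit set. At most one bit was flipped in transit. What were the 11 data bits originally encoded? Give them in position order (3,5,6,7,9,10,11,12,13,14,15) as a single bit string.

11010010110

s1: b1⊕b3⊕b5⊕b7⊕b9⊕b11⊕b13⊕b15 = 1⊕1⊕0⊕1⊕0⊕1⊕1⊕0 = 1
s2: b2⊕b3⊕b6⊕b7⊕b10⊕b11⊕b14⊕b15 = 0⊕1⊕0⊕1⊕0⊕1⊕1⊕0 = 0
s4: b4⊕b5⊕b6⊕b7⊕b12⊕b13⊕b14⊕b15 = 0⊕0⊕0⊕1⊕0⊕1⊕1⊕0 = 1
s8: b8⊕b9⊕b10⊕b11⊕b12⊕b13⊕b14⊕b15 = 1⊕0⊕0⊕1⊕0⊕1⊕1⊕0 = 0
Syndrome (s8...s1) = 0101 → position 5.
Flip bit 5: corrected codeword = 101010110010110
Data bits at positions 3,5,6,7,9,10,11,12,13,14,15: 11010010110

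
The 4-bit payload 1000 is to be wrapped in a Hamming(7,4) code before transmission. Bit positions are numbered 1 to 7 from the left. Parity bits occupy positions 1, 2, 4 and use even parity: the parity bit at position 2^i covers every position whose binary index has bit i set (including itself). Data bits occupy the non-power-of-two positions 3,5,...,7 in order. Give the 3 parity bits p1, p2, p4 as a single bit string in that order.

Place data bits at non-power-of-two positions: b3=1, b5=0, b6=0, b7=0.
p1 = XOR of data positions {3,5,7} = 1⊕0⊕0 = 1
p2 = XOR of data positions {3,6,7} = 1⊕0⊕0 = 1
p4 = XOR of data positions {5,6,7} = 0⊕0⊕0 = 0
Parity bits p1,p2,p4 = 110

110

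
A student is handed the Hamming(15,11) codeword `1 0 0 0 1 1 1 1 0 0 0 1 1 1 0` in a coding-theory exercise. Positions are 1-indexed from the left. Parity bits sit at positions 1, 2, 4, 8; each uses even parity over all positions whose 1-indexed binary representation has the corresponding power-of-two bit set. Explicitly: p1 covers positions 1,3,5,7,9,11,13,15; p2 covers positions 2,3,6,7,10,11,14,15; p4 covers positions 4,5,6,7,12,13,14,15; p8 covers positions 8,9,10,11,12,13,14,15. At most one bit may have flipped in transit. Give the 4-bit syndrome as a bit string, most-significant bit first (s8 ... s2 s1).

0010

s1: b1⊕b3⊕b5⊕b7⊕b9⊕b11⊕b13⊕b15 = 1⊕0⊕1⊕1⊕0⊕0⊕1⊕0 = 0
s2: b2⊕b3⊕b6⊕b7⊕b10⊕b11⊕b14⊕b15 = 0⊕0⊕1⊕1⊕0⊕0⊕1⊕0 = 1
s4: b4⊕b5⊕b6⊕b7⊕b12⊕b13⊕b14⊕b15 = 0⊕1⊕1⊕1⊕1⊕1⊕1⊕0 = 0
s8: b8⊕b9⊕b10⊕b11⊕b12⊕b13⊕b14⊕b15 = 1⊕0⊕0⊕0⊕1⊕1⊕1⊕0 = 0
Syndrome (s8...s1) = 0010 → position 2.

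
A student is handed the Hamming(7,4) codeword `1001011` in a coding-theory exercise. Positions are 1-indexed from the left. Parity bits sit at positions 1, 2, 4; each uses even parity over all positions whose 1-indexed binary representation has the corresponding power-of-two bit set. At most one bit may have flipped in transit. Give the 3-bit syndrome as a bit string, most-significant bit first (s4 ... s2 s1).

100

s1: b1⊕b3⊕b5⊕b7 = 1⊕0⊕0⊕1 = 0
s2: b2⊕b3⊕b6⊕b7 = 0⊕0⊕1⊕1 = 0
s4: b4⊕b5⊕b6⊕b7 = 1⊕0⊕1⊕1 = 1
Syndrome (s4...s1) = 100 → position 4.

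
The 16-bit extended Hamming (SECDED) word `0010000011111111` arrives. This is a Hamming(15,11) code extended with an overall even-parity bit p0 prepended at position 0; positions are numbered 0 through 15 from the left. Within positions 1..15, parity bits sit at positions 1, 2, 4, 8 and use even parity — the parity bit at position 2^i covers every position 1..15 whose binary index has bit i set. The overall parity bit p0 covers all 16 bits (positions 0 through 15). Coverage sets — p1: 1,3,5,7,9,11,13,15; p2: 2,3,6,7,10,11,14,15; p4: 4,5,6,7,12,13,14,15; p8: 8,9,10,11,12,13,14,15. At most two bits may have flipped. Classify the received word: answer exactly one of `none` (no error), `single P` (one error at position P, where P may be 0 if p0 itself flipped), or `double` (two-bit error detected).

single 2

s1: b1⊕b3⊕b5⊕b7⊕b9⊕b11⊕b13⊕b15 = 0⊕0⊕0⊕0⊕1⊕1⊕1⊕1 = 0
s2: b2⊕b3⊕b6⊕b7⊕b10⊕b11⊕b14⊕b15 = 1⊕0⊕0⊕0⊕1⊕1⊕1⊕1 = 1
s4: b4⊕b5⊕b6⊕b7⊕b12⊕b13⊕b14⊕b15 = 0⊕0⊕0⊕0⊕1⊕1⊕1⊕1 = 0
s8: b8⊕b9⊕b10⊕b11⊕b12⊕b13⊕b14⊕b15 = 1⊕1⊕1⊕1⊕1⊕1⊕1⊕1 = 0
Syndrome (s8...s1) = 0010 → position 2.
Overall parity (XOR of all 16 bits, including p0): 0⊕0⊕1⊕0⊕0⊕0⊕0⊕0⊕1⊕1⊕1⊕1⊕1⊕1⊕1⊕1 = 1
Overall=1, syndrome position=2 → single-bit error at position 2.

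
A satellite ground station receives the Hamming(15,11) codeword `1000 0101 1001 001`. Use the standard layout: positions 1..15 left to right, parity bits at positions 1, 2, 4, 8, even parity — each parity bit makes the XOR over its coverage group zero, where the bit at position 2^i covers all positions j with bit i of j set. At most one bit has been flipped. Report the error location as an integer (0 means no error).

s1: b1⊕b3⊕b5⊕b7⊕b9⊕b11⊕b13⊕b15 = 1⊕0⊕0⊕0⊕1⊕0⊕0⊕1 = 1
s2: b2⊕b3⊕b6⊕b7⊕b10⊕b11⊕b14⊕b15 = 0⊕0⊕1⊕0⊕0⊕0⊕0⊕1 = 0
s4: b4⊕b5⊕b6⊕b7⊕b12⊕b13⊕b14⊕b15 = 0⊕0⊕1⊕0⊕1⊕0⊕0⊕1 = 1
s8: b8⊕b9⊕b10⊕b11⊕b12⊕b13⊕b14⊕b15 = 1⊕1⊕0⊕0⊕1⊕0⊕0⊕1 = 0
Syndrome (s8...s1) = 0101 → position 5.

5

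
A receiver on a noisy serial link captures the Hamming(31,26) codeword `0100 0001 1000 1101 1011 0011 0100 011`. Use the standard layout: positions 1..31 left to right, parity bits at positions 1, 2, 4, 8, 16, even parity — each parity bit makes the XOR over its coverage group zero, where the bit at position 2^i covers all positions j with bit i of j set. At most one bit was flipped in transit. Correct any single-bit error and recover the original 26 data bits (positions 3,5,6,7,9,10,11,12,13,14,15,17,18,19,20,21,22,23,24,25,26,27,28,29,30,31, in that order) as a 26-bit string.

00001000110111100110100011

s1: b1⊕b3⊕b5⊕b7⊕b9⊕b11⊕b13⊕b15⊕b17⊕b19⊕b21⊕b23⊕b25⊕b27⊕b29⊕b31 = 0⊕0⊕0⊕0⊕1⊕0⊕1⊕0⊕1⊕1⊕0⊕1⊕0⊕0⊕0⊕1 = 0
s2: b2⊕b3⊕b6⊕b7⊕b10⊕b11⊕b14⊕b15⊕b18⊕b19⊕b22⊕b23⊕b26⊕b27⊕b30⊕b31 = 1⊕0⊕0⊕0⊕0⊕0⊕1⊕0⊕0⊕1⊕0⊕1⊕1⊕0⊕1⊕1 = 1
s4: b4⊕b5⊕b6⊕b7⊕b12⊕b13⊕b14⊕b15⊕b20⊕b21⊕b22⊕b23⊕b28⊕b29⊕b30⊕b31 = 0⊕0⊕0⊕0⊕0⊕1⊕1⊕0⊕1⊕0⊕0⊕1⊕0⊕0⊕1⊕1 = 0
s8: b8⊕b9⊕b10⊕b11⊕b12⊕b13⊕b14⊕b15⊕b24⊕b25⊕b26⊕b27⊕b28⊕b29⊕b30⊕b31 = 1⊕1⊕0⊕0⊕0⊕1⊕1⊕0⊕1⊕0⊕1⊕0⊕0⊕0⊕1⊕1 = 0
s16: b16⊕b17⊕b18⊕b19⊕b20⊕b21⊕b22⊕b23⊕b24⊕b25⊕b26⊕b27⊕b28⊕b29⊕b30⊕b31 = 1⊕1⊕0⊕1⊕1⊕0⊕0⊕1⊕1⊕0⊕1⊕0⊕0⊕0⊕1⊕1 = 1
Syndrome (s16...s1) = 10010 → position 18.
Flip bit 18: corrected codeword = 0100000110001101111100110100011
Data bits at positions 3,5,6,7,9,10,11,12,13,14,15,17,18,19,20,21,22,23,24,25,26,27,28,29,30,31: 00001000110111100110100011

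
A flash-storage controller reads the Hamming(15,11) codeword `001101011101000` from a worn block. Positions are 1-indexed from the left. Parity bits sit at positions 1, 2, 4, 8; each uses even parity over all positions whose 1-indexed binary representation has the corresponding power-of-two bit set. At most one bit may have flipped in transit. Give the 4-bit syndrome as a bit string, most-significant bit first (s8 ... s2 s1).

0110

s1: b1⊕b3⊕b5⊕b7⊕b9⊕b11⊕b13⊕b15 = 0⊕1⊕0⊕0⊕1⊕0⊕0⊕0 = 0
s2: b2⊕b3⊕b6⊕b7⊕b10⊕b11⊕b14⊕b15 = 0⊕1⊕1⊕0⊕1⊕0⊕0⊕0 = 1
s4: b4⊕b5⊕b6⊕b7⊕b12⊕b13⊕b14⊕b15 = 1⊕0⊕1⊕0⊕1⊕0⊕0⊕0 = 1
s8: b8⊕b9⊕b10⊕b11⊕b12⊕b13⊕b14⊕b15 = 1⊕1⊕1⊕0⊕1⊕0⊕0⊕0 = 0
Syndrome (s8...s1) = 0110 → position 6.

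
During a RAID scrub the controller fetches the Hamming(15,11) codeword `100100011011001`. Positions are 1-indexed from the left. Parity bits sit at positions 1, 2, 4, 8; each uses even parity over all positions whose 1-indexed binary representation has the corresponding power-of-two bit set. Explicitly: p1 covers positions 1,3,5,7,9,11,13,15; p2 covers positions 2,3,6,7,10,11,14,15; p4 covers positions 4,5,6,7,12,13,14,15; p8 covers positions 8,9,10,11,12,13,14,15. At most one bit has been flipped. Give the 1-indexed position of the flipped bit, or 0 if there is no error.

s1: b1⊕b3⊕b5⊕b7⊕b9⊕b11⊕b13⊕b15 = 1⊕0⊕0⊕0⊕1⊕1⊕0⊕1 = 0
s2: b2⊕b3⊕b6⊕b7⊕b10⊕b11⊕b14⊕b15 = 0⊕0⊕0⊕0⊕0⊕1⊕0⊕1 = 0
s4: b4⊕b5⊕b6⊕b7⊕b12⊕b13⊕b14⊕b15 = 1⊕0⊕0⊕0⊕1⊕0⊕0⊕1 = 1
s8: b8⊕b9⊕b10⊕b11⊕b12⊕b13⊕b14⊕b15 = 1⊕1⊕0⊕1⊕1⊕0⊕0⊕1 = 1
Syndrome (s8...s1) = 1100 → position 12.

12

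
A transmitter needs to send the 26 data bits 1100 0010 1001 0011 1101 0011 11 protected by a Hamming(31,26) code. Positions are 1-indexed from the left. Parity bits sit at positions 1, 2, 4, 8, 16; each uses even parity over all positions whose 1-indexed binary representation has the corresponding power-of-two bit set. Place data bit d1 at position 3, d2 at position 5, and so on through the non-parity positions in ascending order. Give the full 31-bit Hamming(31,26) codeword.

Place data bits at non-power-of-two positions: b3=1, b5=1, b6=0, b7=0, b9=0, b10=0, b11=1, b12=0, b13=1, b14=0, b15=0, b17=1, b18=0, b19=0, b20=1, b21=1, b22=1, b23=1, b24=0, b25=1, b26=0, b27=0, b28=1, b29=1, b30=1, b31=1.
p1 = XOR of data positions {3,5,7,9,11,13,15,17,19,21,23,25,27,29,31} = 1⊕1⊕0⊕0⊕1⊕1⊕0⊕1⊕0⊕1⊕1⊕1⊕0⊕1⊕1 = 0
p2 = XOR of data positions {3,6,7,10,11,14,15,18,19,22,23,26,27,30,31} = 1⊕0⊕0⊕0⊕1⊕0⊕0⊕0⊕0⊕1⊕1⊕0⊕0⊕1⊕1 = 0
p4 = XOR of data positions {5,6,7,12,13,14,15,20,21,22,23,28,29,30,31} = 1⊕0⊕0⊕0⊕1⊕0⊕0⊕1⊕1⊕1⊕1⊕1⊕1⊕1⊕1 = 0
p8 = XOR of data positions {9,10,11,12,13,14,15,24,25,26,27,28,29,30,31} = 0⊕0⊕1⊕0⊕1⊕0⊕0⊕0⊕1⊕0⊕0⊕1⊕1⊕1⊕1 = 1
p16 = XOR of data positions {17,18,19,20,21,22,23,24,25,26,27,28,29,30,31} = 1⊕0⊕0⊕1⊕1⊕1⊕1⊕0⊕1⊕0⊕0⊕1⊕1⊕1⊕1 = 0
Codeword b1..b31 = 0010100100101000100111101001111

0010100100101000100111101001111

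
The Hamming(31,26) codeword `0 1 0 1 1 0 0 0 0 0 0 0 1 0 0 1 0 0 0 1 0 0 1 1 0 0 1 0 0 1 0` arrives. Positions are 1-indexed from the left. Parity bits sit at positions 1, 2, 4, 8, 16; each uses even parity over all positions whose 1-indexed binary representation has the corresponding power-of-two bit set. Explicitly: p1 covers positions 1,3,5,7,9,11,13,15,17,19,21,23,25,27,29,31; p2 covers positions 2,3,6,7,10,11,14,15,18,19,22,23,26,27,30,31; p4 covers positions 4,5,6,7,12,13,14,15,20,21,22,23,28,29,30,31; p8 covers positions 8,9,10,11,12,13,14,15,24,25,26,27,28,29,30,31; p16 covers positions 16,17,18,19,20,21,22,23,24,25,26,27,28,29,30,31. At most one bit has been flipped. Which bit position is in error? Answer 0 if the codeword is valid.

s1: b1⊕b3⊕b5⊕b7⊕b9⊕b11⊕b13⊕b15⊕b17⊕b19⊕b21⊕b23⊕b25⊕b27⊕b29⊕b31 = 0⊕0⊕1⊕0⊕0⊕0⊕1⊕0⊕0⊕0⊕0⊕1⊕0⊕1⊕0⊕0 = 0
s2: b2⊕b3⊕b6⊕b7⊕b10⊕b11⊕b14⊕b15⊕b18⊕b19⊕b22⊕b23⊕b26⊕b27⊕b30⊕b31 = 1⊕0⊕0⊕0⊕0⊕0⊕0⊕0⊕0⊕0⊕0⊕1⊕0⊕1⊕1⊕0 = 0
s4: b4⊕b5⊕b6⊕b7⊕b12⊕b13⊕b14⊕b15⊕b20⊕b21⊕b22⊕b23⊕b28⊕b29⊕b30⊕b31 = 1⊕1⊕0⊕0⊕0⊕1⊕0⊕0⊕1⊕0⊕0⊕1⊕0⊕0⊕1⊕0 = 0
s8: b8⊕b9⊕b10⊕b11⊕b12⊕b13⊕b14⊕b15⊕b24⊕b25⊕b26⊕b27⊕b28⊕b29⊕b30⊕b31 = 0⊕0⊕0⊕0⊕0⊕1⊕0⊕0⊕1⊕0⊕0⊕1⊕0⊕0⊕1⊕0 = 0
s16: b16⊕b17⊕b18⊕b19⊕b20⊕b21⊕b22⊕b23⊕b24⊕b25⊕b26⊕b27⊕b28⊕b29⊕b30⊕b31 = 1⊕0⊕0⊕0⊕1⊕0⊕0⊕1⊕1⊕0⊕0⊕1⊕0⊕0⊕1⊕0 = 0
Syndrome (s16...s1) = 00000 → position 0 (no error).

0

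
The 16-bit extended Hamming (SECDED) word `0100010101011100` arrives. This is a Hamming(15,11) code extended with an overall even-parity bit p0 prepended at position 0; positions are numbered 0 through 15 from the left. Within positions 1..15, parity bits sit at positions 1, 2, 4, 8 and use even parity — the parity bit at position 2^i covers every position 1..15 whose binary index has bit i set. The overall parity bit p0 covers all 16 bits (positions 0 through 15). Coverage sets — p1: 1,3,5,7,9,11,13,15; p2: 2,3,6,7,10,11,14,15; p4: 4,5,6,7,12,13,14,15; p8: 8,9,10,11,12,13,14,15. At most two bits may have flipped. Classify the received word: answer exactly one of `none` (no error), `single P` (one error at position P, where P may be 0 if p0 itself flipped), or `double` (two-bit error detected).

s1: b1⊕b3⊕b5⊕b7⊕b9⊕b11⊕b13⊕b15 = 1⊕0⊕1⊕1⊕1⊕1⊕1⊕0 = 0
s2: b2⊕b3⊕b6⊕b7⊕b10⊕b11⊕b14⊕b15 = 0⊕0⊕0⊕1⊕0⊕1⊕0⊕0 = 0
s4: b4⊕b5⊕b6⊕b7⊕b12⊕b13⊕b14⊕b15 = 0⊕1⊕0⊕1⊕1⊕1⊕0⊕0 = 0
s8: b8⊕b9⊕b10⊕b11⊕b12⊕b13⊕b14⊕b15 = 0⊕1⊕0⊕1⊕1⊕1⊕0⊕0 = 0
Syndrome (s8...s1) = 0000 → position 0 (no error).
Overall parity (XOR of all 16 bits, including p0): 0⊕1⊕0⊕0⊕0⊕1⊕0⊕1⊕0⊕1⊕0⊕1⊕1⊕1⊕0⊕0 = 1
Overall=1, syndrome position=0 → single-bit error at position 0.

single 0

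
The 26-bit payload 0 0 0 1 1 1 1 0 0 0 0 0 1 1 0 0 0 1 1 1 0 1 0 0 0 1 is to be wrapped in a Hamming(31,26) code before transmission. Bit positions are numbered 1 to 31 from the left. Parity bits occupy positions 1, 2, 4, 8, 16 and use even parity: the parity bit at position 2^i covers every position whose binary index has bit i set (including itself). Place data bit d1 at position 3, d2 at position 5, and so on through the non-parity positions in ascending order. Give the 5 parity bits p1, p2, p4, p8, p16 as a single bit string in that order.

00111

Place data bits at non-power-of-two positions: b3=0, b5=0, b6=0, b7=1, b9=1, b10=1, b11=1, b12=0, b13=0, b14=0, b15=0, b17=0, b18=1, b19=1, b20=0, b21=0, b22=0, b23=1, b24=1, b25=1, b26=0, b27=1, b28=0, b29=0, b30=0, b31=1.
p1 = XOR of data positions {3,5,7,9,11,13,15,17,19,21,23,25,27,29,31} = 0⊕0⊕1⊕1⊕1⊕0⊕0⊕0⊕1⊕0⊕1⊕1⊕1⊕0⊕1 = 0
p2 = XOR of data positions {3,6,7,10,11,14,15,18,19,22,23,26,27,30,31} = 0⊕0⊕1⊕1⊕1⊕0⊕0⊕1⊕1⊕0⊕1⊕0⊕1⊕0⊕1 = 0
p4 = XOR of data positions {5,6,7,12,13,14,15,20,21,22,23,28,29,30,31} = 0⊕0⊕1⊕0⊕0⊕0⊕0⊕0⊕0⊕0⊕1⊕0⊕0⊕0⊕1 = 1
p8 = XOR of data positions {9,10,11,12,13,14,15,24,25,26,27,28,29,30,31} = 1⊕1⊕1⊕0⊕0⊕0⊕0⊕1⊕1⊕0⊕1⊕0⊕0⊕0⊕1 = 1
p16 = XOR of data positions {17,18,19,20,21,22,23,24,25,26,27,28,29,30,31} = 0⊕1⊕1⊕0⊕0⊕0⊕1⊕1⊕1⊕0⊕1⊕0⊕0⊕0⊕1 = 1
Parity bits p1,p2,p4,p8,p16 = 00111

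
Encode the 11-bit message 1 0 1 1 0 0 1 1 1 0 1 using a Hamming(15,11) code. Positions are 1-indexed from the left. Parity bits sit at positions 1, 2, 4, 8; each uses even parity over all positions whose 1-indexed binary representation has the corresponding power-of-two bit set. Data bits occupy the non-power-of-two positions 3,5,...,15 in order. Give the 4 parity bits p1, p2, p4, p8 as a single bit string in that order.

1110

Place data bits at non-power-of-two positions: b3=1, b5=0, b6=1, b7=1, b9=0, b10=0, b11=1, b12=1, b13=1, b14=0, b15=1.
p1 = XOR of data positions {3,5,7,9,11,13,15} = 1⊕0⊕1⊕0⊕1⊕1⊕1 = 1
p2 = XOR of data positions {3,6,7,10,11,14,15} = 1⊕1⊕1⊕0⊕1⊕0⊕1 = 1
p4 = XOR of data positions {5,6,7,12,13,14,15} = 0⊕1⊕1⊕1⊕1⊕0⊕1 = 1
p8 = XOR of data positions {9,10,11,12,13,14,15} = 0⊕0⊕1⊕1⊕1⊕0⊕1 = 0
Parity bits p1,p2,p4,p8 = 1110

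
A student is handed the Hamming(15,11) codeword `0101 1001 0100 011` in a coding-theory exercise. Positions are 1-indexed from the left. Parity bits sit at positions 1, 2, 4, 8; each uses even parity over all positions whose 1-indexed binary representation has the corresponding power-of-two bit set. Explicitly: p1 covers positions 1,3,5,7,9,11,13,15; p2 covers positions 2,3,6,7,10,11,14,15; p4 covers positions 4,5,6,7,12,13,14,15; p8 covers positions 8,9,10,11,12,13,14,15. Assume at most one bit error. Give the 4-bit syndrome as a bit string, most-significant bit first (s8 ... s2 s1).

s1: b1⊕b3⊕b5⊕b7⊕b9⊕b11⊕b13⊕b15 = 0⊕0⊕1⊕0⊕0⊕0⊕0⊕1 = 0
s2: b2⊕b3⊕b6⊕b7⊕b10⊕b11⊕b14⊕b15 = 1⊕0⊕0⊕0⊕1⊕0⊕1⊕1 = 0
s4: b4⊕b5⊕b6⊕b7⊕b12⊕b13⊕b14⊕b15 = 1⊕1⊕0⊕0⊕0⊕0⊕1⊕1 = 0
s8: b8⊕b9⊕b10⊕b11⊕b12⊕b13⊕b14⊕b15 = 1⊕0⊕1⊕0⊕0⊕0⊕1⊕1 = 0
Syndrome (s8...s1) = 0000 → position 0 (no error).

0000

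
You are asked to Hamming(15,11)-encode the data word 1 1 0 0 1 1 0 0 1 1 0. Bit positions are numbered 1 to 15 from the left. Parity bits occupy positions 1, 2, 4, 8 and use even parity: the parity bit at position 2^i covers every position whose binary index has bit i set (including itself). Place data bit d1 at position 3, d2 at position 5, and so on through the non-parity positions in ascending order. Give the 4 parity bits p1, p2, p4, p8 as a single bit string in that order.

0110

Place data bits at non-power-of-two positions: b3=1, b5=1, b6=0, b7=0, b9=1, b10=1, b11=0, b12=0, b13=1, b14=1, b15=0.
p1 = XOR of data positions {3,5,7,9,11,13,15} = 1⊕1⊕0⊕1⊕0⊕1⊕0 = 0
p2 = XOR of data positions {3,6,7,10,11,14,15} = 1⊕0⊕0⊕1⊕0⊕1⊕0 = 1
p4 = XOR of data positions {5,6,7,12,13,14,15} = 1⊕0⊕0⊕0⊕1⊕1⊕0 = 1
p8 = XOR of data positions {9,10,11,12,13,14,15} = 1⊕1⊕0⊕0⊕1⊕1⊕0 = 0
Parity bits p1,p2,p4,p8 = 0110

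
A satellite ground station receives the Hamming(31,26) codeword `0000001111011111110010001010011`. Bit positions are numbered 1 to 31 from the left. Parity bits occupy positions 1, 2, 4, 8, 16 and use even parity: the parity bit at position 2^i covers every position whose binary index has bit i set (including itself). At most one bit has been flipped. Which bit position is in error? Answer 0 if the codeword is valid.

9

s1: b1⊕b3⊕b5⊕b7⊕b9⊕b11⊕b13⊕b15⊕b17⊕b19⊕b21⊕b23⊕b25⊕b27⊕b29⊕b31 = 0⊕0⊕0⊕1⊕1⊕0⊕1⊕1⊕1⊕0⊕1⊕0⊕1⊕1⊕0⊕1 = 1
s2: b2⊕b3⊕b6⊕b7⊕b10⊕b11⊕b14⊕b15⊕b18⊕b19⊕b22⊕b23⊕b26⊕b27⊕b30⊕b31 = 0⊕0⊕0⊕1⊕1⊕0⊕1⊕1⊕1⊕0⊕0⊕0⊕0⊕1⊕1⊕1 = 0
s4: b4⊕b5⊕b6⊕b7⊕b12⊕b13⊕b14⊕b15⊕b20⊕b21⊕b22⊕b23⊕b28⊕b29⊕b30⊕b31 = 0⊕0⊕0⊕1⊕1⊕1⊕1⊕1⊕0⊕1⊕0⊕0⊕0⊕0⊕1⊕1 = 0
s8: b8⊕b9⊕b10⊕b11⊕b12⊕b13⊕b14⊕b15⊕b24⊕b25⊕b26⊕b27⊕b28⊕b29⊕b30⊕b31 = 1⊕1⊕1⊕0⊕1⊕1⊕1⊕1⊕0⊕1⊕0⊕1⊕0⊕0⊕1⊕1 = 1
s16: b16⊕b17⊕b18⊕b19⊕b20⊕b21⊕b22⊕b23⊕b24⊕b25⊕b26⊕b27⊕b28⊕b29⊕b30⊕b31 = 1⊕1⊕1⊕0⊕0⊕1⊕0⊕0⊕0⊕1⊕0⊕1⊕0⊕0⊕1⊕1 = 0
Syndrome (s16...s1) = 01001 → position 9.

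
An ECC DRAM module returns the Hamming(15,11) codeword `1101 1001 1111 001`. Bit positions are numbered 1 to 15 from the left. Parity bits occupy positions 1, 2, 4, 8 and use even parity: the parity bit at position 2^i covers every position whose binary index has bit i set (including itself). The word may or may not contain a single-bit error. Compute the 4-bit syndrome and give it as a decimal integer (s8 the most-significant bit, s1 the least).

1

s1: b1⊕b3⊕b5⊕b7⊕b9⊕b11⊕b13⊕b15 = 1⊕0⊕1⊕0⊕1⊕1⊕0⊕1 = 1
s2: b2⊕b3⊕b6⊕b7⊕b10⊕b11⊕b14⊕b15 = 1⊕0⊕0⊕0⊕1⊕1⊕0⊕1 = 0
s4: b4⊕b5⊕b6⊕b7⊕b12⊕b13⊕b14⊕b15 = 1⊕1⊕0⊕0⊕1⊕0⊕0⊕1 = 0
s8: b8⊕b9⊕b10⊕b11⊕b12⊕b13⊕b14⊕b15 = 1⊕1⊕1⊕1⊕1⊕0⊕0⊕1 = 0
Syndrome (s8...s1) = 0001 → position 1.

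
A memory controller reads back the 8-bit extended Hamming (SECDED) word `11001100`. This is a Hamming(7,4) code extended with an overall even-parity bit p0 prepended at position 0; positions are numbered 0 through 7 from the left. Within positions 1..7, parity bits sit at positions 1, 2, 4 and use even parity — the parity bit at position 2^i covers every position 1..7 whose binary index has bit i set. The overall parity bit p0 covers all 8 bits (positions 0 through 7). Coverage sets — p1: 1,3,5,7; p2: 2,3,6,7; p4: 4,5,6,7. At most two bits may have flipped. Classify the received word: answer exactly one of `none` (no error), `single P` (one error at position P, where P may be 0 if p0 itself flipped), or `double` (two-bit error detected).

s1: b1⊕b3⊕b5⊕b7 = 1⊕0⊕1⊕0 = 0
s2: b2⊕b3⊕b6⊕b7 = 0⊕0⊕0⊕0 = 0
s4: b4⊕b5⊕b6⊕b7 = 1⊕1⊕0⊕0 = 0
Syndrome (s4...s1) = 000 → position 0 (no error).
Overall parity (XOR of all 8 bits, including p0): 1⊕1⊕0⊕0⊕1⊕1⊕0⊕0 = 0
Overall=0, syndrome position=0 → no error.

none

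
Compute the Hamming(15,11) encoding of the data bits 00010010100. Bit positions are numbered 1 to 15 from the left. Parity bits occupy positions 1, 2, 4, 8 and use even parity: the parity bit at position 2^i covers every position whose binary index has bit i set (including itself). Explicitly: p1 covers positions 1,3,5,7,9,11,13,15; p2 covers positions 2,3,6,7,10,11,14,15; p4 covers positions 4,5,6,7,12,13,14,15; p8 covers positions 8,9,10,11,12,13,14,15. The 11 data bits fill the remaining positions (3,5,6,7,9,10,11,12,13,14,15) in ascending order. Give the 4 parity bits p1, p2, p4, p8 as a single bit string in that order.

1000

Place data bits at non-power-of-two positions: b3=0, b5=0, b6=0, b7=1, b9=0, b10=0, b11=1, b12=0, b13=1, b14=0, b15=0.
p1 = XOR of data positions {3,5,7,9,11,13,15} = 0⊕0⊕1⊕0⊕1⊕1⊕0 = 1
p2 = XOR of data positions {3,6,7,10,11,14,15} = 0⊕0⊕1⊕0⊕1⊕0⊕0 = 0
p4 = XOR of data positions {5,6,7,12,13,14,15} = 0⊕0⊕1⊕0⊕1⊕0⊕0 = 0
p8 = XOR of data positions {9,10,11,12,13,14,15} = 0⊕0⊕1⊕0⊕1⊕0⊕0 = 0
Parity bits p1,p2,p4,p8 = 1000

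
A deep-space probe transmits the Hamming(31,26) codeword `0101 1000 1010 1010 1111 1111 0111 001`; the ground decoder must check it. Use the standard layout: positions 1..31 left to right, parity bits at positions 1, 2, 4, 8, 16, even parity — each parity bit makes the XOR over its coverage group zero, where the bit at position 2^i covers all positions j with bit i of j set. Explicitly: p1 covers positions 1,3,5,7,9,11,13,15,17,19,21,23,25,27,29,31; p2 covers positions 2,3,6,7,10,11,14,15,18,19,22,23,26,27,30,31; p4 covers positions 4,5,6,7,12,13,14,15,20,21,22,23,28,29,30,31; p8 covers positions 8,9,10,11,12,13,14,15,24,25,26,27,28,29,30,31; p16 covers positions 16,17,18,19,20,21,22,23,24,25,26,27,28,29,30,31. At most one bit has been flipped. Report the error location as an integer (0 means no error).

9

s1: b1⊕b3⊕b5⊕b7⊕b9⊕b11⊕b13⊕b15⊕b17⊕b19⊕b21⊕b23⊕b25⊕b27⊕b29⊕b31 = 0⊕0⊕1⊕0⊕1⊕1⊕1⊕1⊕1⊕1⊕1⊕1⊕0⊕1⊕0⊕1 = 1
s2: b2⊕b3⊕b6⊕b7⊕b10⊕b11⊕b14⊕b15⊕b18⊕b19⊕b22⊕b23⊕b26⊕b27⊕b30⊕b31 = 1⊕0⊕0⊕0⊕0⊕1⊕0⊕1⊕1⊕1⊕1⊕1⊕1⊕1⊕0⊕1 = 0
s4: b4⊕b5⊕b6⊕b7⊕b12⊕b13⊕b14⊕b15⊕b20⊕b21⊕b22⊕b23⊕b28⊕b29⊕b30⊕b31 = 1⊕1⊕0⊕0⊕0⊕1⊕0⊕1⊕1⊕1⊕1⊕1⊕1⊕0⊕0⊕1 = 0
s8: b8⊕b9⊕b10⊕b11⊕b12⊕b13⊕b14⊕b15⊕b24⊕b25⊕b26⊕b27⊕b28⊕b29⊕b30⊕b31 = 0⊕1⊕0⊕1⊕0⊕1⊕0⊕1⊕1⊕0⊕1⊕1⊕1⊕0⊕0⊕1 = 1
s16: b16⊕b17⊕b18⊕b19⊕b20⊕b21⊕b22⊕b23⊕b24⊕b25⊕b26⊕b27⊕b28⊕b29⊕b30⊕b31 = 0⊕1⊕1⊕1⊕1⊕1⊕1⊕1⊕1⊕0⊕1⊕1⊕1⊕0⊕0⊕1 = 0
Syndrome (s16...s1) = 01001 → position 9.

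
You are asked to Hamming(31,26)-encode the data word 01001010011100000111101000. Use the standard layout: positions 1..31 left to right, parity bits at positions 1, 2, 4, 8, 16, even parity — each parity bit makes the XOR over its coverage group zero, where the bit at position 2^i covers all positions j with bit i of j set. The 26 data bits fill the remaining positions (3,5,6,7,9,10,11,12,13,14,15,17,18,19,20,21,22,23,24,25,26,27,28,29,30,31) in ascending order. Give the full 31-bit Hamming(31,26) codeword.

Place data bits at non-power-of-two positions: b3=0, b5=1, b6=0, b7=0, b9=1, b10=0, b11=1, b12=0, b13=0, b14=1, b15=1, b17=1, b18=0, b19=0, b20=0, b21=0, b22=0, b23=1, b24=1, b25=1, b26=1, b27=0, b28=1, b29=0, b30=0, b31=0.
p1 = XOR of data positions {3,5,7,9,11,13,15,17,19,21,23,25,27,29,31} = 0⊕1⊕0⊕1⊕1⊕0⊕1⊕1⊕0⊕0⊕1⊕1⊕0⊕0⊕0 = 1
p2 = XOR of data positions {3,6,7,10,11,14,15,18,19,22,23,26,27,30,31} = 0⊕0⊕0⊕0⊕1⊕1⊕1⊕0⊕0⊕0⊕1⊕1⊕0⊕0⊕0 = 1
p4 = XOR of data positions {5,6,7,12,13,14,15,20,21,22,23,28,29,30,31} = 1⊕0⊕0⊕0⊕0⊕1⊕1⊕0⊕0⊕0⊕1⊕1⊕0⊕0⊕0 = 1
p8 = XOR of data positions {9,10,11,12,13,14,15,24,25,26,27,28,29,30,31} = 1⊕0⊕1⊕0⊕0⊕1⊕1⊕1⊕1⊕1⊕0⊕1⊕0⊕0⊕0 = 0
p16 = XOR of data positions {17,18,19,20,21,22,23,24,25,26,27,28,29,30,31} = 1⊕0⊕0⊕0⊕0⊕0⊕1⊕1⊕1⊕1⊕0⊕1⊕0⊕0⊕0 = 0
Codeword b1..b31 = 1101100010100110100000111101000

1101100010100110100000111101000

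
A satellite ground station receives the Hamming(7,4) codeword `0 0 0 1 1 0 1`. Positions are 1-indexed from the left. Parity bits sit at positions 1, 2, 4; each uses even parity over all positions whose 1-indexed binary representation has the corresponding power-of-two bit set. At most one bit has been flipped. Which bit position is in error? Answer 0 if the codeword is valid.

s1: b1⊕b3⊕b5⊕b7 = 0⊕0⊕1⊕1 = 0
s2: b2⊕b3⊕b6⊕b7 = 0⊕0⊕0⊕1 = 1
s4: b4⊕b5⊕b6⊕b7 = 1⊕1⊕0⊕1 = 1
Syndrome (s4...s1) = 110 → position 6.

6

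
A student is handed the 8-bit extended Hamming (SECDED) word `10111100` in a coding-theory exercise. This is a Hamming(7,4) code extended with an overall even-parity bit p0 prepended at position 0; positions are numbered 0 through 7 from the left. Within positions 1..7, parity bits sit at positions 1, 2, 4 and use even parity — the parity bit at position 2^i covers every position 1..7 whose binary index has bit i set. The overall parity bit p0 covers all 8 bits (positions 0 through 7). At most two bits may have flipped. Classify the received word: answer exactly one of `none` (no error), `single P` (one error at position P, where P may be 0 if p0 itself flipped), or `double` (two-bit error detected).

s1: b1⊕b3⊕b5⊕b7 = 0⊕1⊕1⊕0 = 0
s2: b2⊕b3⊕b6⊕b7 = 1⊕1⊕0⊕0 = 0
s4: b4⊕b5⊕b6⊕b7 = 1⊕1⊕0⊕0 = 0
Syndrome (s4...s1) = 000 → position 0 (no error).
Overall parity (XOR of all 8 bits, including p0): 1⊕0⊕1⊕1⊕1⊕1⊕0⊕0 = 1
Overall=1, syndrome position=0 → single-bit error at position 0.

single 0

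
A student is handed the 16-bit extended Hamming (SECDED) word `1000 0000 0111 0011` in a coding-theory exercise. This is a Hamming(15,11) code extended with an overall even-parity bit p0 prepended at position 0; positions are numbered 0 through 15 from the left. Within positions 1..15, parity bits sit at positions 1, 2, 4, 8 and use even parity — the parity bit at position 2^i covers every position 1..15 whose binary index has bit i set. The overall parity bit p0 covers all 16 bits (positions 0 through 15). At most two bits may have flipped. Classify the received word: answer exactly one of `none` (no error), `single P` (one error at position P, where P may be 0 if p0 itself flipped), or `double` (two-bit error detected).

double

s1: b1⊕b3⊕b5⊕b7⊕b9⊕b11⊕b13⊕b15 = 0⊕0⊕0⊕0⊕1⊕1⊕0⊕1 = 1
s2: b2⊕b3⊕b6⊕b7⊕b10⊕b11⊕b14⊕b15 = 0⊕0⊕0⊕0⊕1⊕1⊕1⊕1 = 0
s4: b4⊕b5⊕b6⊕b7⊕b12⊕b13⊕b14⊕b15 = 0⊕0⊕0⊕0⊕0⊕0⊕1⊕1 = 0
s8: b8⊕b9⊕b10⊕b11⊕b12⊕b13⊕b14⊕b15 = 0⊕1⊕1⊕1⊕0⊕0⊕1⊕1 = 1
Syndrome (s8...s1) = 1001 → position 9.
Overall parity (XOR of all 16 bits, including p0): 1⊕0⊕0⊕0⊕0⊕0⊕0⊕0⊕0⊕1⊕1⊕1⊕0⊕0⊕1⊕1 = 0
Overall=0, syndrome position=9 → double-bit error detected (uncorrectable).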